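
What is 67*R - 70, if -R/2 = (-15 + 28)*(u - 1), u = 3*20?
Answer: -102848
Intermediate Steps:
u = 60
R = -1534 (R = -2*(-15 + 28)*(60 - 1) = -26*59 = -2*767 = -1534)
67*R - 70 = 67*(-1534) - 70 = -102778 - 70 = -102848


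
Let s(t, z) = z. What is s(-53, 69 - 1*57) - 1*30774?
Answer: -30762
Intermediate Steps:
s(-53, 69 - 1*57) - 1*30774 = (69 - 1*57) - 1*30774 = (69 - 57) - 30774 = 12 - 30774 = -30762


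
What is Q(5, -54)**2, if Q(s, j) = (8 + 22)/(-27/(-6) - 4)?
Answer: 3600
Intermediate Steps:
Q(s, j) = 60 (Q(s, j) = 30/(-27*(-1/6) - 4) = 30/(9/2 - 4) = 30/(1/2) = 30*2 = 60)
Q(5, -54)**2 = 60**2 = 3600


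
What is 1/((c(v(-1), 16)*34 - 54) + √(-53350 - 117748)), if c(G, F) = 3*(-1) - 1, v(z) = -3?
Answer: -95/103599 - I*√171098/207198 ≈ -0.000917 - 0.0019963*I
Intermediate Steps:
c(G, F) = -4 (c(G, F) = -3 - 1 = -4)
1/((c(v(-1), 16)*34 - 54) + √(-53350 - 117748)) = 1/((-4*34 - 54) + √(-53350 - 117748)) = 1/((-136 - 54) + √(-171098)) = 1/(-190 + I*√171098)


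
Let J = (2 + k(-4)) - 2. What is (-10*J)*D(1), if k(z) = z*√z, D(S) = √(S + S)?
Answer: 80*I*√2 ≈ 113.14*I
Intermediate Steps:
D(S) = √2*√S (D(S) = √(2*S) = √2*√S)
k(z) = z^(3/2)
J = -8*I (J = (2 + (-4)^(3/2)) - 2 = (2 - 8*I) - 2 = -8*I ≈ -8.0*I)
(-10*J)*D(1) = (-(-80)*I)*(√2*√1) = (80*I)*(√2*1) = (80*I)*√2 = 80*I*√2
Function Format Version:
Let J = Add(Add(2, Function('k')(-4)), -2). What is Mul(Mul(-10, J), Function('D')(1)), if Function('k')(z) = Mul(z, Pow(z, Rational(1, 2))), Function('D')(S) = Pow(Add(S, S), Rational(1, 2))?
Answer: Mul(80, I, Pow(2, Rational(1, 2))) ≈ Mul(113.14, I)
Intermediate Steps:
Function('D')(S) = Mul(Pow(2, Rational(1, 2)), Pow(S, Rational(1, 2))) (Function('D')(S) = Pow(Mul(2, S), Rational(1, 2)) = Mul(Pow(2, Rational(1, 2)), Pow(S, Rational(1, 2))))
Function('k')(z) = Pow(z, Rational(3, 2))
J = Mul(-8, I) (J = Add(Add(2, Pow(-4, Rational(3, 2))), -2) = Add(Add(2, Mul(-8, I)), -2) = Mul(-8, I) ≈ Mul(-8.0000, I))
Mul(Mul(-10, J), Function('D')(1)) = Mul(Mul(-10, Mul(-8, I)), Mul(Pow(2, Rational(1, 2)), Pow(1, Rational(1, 2)))) = Mul(Mul(80, I), Mul(Pow(2, Rational(1, 2)), 1)) = Mul(Mul(80, I), Pow(2, Rational(1, 2))) = Mul(80, I, Pow(2, Rational(1, 2)))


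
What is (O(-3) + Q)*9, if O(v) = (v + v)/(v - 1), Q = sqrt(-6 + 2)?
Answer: 27/2 + 18*I ≈ 13.5 + 18.0*I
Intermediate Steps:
Q = 2*I (Q = sqrt(-4) = 2*I ≈ 2.0*I)
O(v) = 2*v/(-1 + v) (O(v) = (2*v)/(-1 + v) = 2*v/(-1 + v))
(O(-3) + Q)*9 = (2*(-3)/(-1 - 3) + 2*I)*9 = (2*(-3)/(-4) + 2*I)*9 = (2*(-3)*(-1/4) + 2*I)*9 = (3/2 + 2*I)*9 = 27/2 + 18*I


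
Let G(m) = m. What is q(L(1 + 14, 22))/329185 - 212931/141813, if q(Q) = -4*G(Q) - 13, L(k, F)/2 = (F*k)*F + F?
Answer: -8706332548/5186968045 ≈ -1.6785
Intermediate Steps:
L(k, F) = 2*F + 2*k*F**2 (L(k, F) = 2*((F*k)*F + F) = 2*(k*F**2 + F) = 2*(F + k*F**2) = 2*F + 2*k*F**2)
q(Q) = -13 - 4*Q (q(Q) = -4*Q - 13 = -13 - 4*Q)
q(L(1 + 14, 22))/329185 - 212931/141813 = (-13 - 8*22*(1 + 22*(1 + 14)))/329185 - 212931/141813 = (-13 - 8*22*(1 + 22*15))*(1/329185) - 212931*1/141813 = (-13 - 8*22*(1 + 330))*(1/329185) - 23659/15757 = (-13 - 8*22*331)*(1/329185) - 23659/15757 = (-13 - 4*14564)*(1/329185) - 23659/15757 = (-13 - 58256)*(1/329185) - 23659/15757 = -58269*1/329185 - 23659/15757 = -58269/329185 - 23659/15757 = -8706332548/5186968045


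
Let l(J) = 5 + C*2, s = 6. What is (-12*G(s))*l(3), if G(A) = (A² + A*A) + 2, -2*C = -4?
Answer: -7992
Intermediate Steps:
C = 2 (C = -½*(-4) = 2)
G(A) = 2 + 2*A² (G(A) = (A² + A²) + 2 = 2*A² + 2 = 2 + 2*A²)
l(J) = 9 (l(J) = 5 + 2*2 = 5 + 4 = 9)
(-12*G(s))*l(3) = -12*(2 + 2*6²)*9 = -12*(2 + 2*36)*9 = -12*(2 + 72)*9 = -12*74*9 = -888*9 = -7992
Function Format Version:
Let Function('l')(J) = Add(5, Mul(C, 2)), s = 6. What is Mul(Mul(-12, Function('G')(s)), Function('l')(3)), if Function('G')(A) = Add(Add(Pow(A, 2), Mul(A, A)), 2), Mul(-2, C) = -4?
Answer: -7992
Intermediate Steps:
C = 2 (C = Mul(Rational(-1, 2), -4) = 2)
Function('G')(A) = Add(2, Mul(2, Pow(A, 2))) (Function('G')(A) = Add(Add(Pow(A, 2), Pow(A, 2)), 2) = Add(Mul(2, Pow(A, 2)), 2) = Add(2, Mul(2, Pow(A, 2))))
Function('l')(J) = 9 (Function('l')(J) = Add(5, Mul(2, 2)) = Add(5, 4) = 9)
Mul(Mul(-12, Function('G')(s)), Function('l')(3)) = Mul(Mul(-12, Add(2, Mul(2, Pow(6, 2)))), 9) = Mul(Mul(-12, Add(2, Mul(2, 36))), 9) = Mul(Mul(-12, Add(2, 72)), 9) = Mul(Mul(-12, 74), 9) = Mul(-888, 9) = -7992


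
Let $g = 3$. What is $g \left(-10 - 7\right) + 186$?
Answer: $135$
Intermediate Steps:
$g \left(-10 - 7\right) + 186 = 3 \left(-10 - 7\right) + 186 = 3 \left(-17\right) + 186 = -51 + 186 = 135$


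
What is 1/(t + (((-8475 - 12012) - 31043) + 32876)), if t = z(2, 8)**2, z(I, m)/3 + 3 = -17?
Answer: -1/15054 ≈ -6.6428e-5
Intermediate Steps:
z(I, m) = -60 (z(I, m) = -9 + 3*(-17) = -9 - 51 = -60)
t = 3600 (t = (-60)**2 = 3600)
1/(t + (((-8475 - 12012) - 31043) + 32876)) = 1/(3600 + (((-8475 - 12012) - 31043) + 32876)) = 1/(3600 + ((-20487 - 31043) + 32876)) = 1/(3600 + (-51530 + 32876)) = 1/(3600 - 18654) = 1/(-15054) = -1/15054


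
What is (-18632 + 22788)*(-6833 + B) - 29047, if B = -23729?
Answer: -127044719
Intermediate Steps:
(-18632 + 22788)*(-6833 + B) - 29047 = (-18632 + 22788)*(-6833 - 23729) - 29047 = 4156*(-30562) - 29047 = -127015672 - 29047 = -127044719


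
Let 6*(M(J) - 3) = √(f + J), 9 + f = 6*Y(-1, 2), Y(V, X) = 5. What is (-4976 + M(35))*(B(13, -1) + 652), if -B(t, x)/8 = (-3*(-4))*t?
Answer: 2963908 - 596*√14/3 ≈ 2.9632e+6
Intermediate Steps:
B(t, x) = -96*t (B(t, x) = -8*(-3*(-4))*t = -96*t)
f = 21 (f = -9 + 6*5 = -9 + 30 = 21)
M(J) = 3 + √(21 + J)/6
(-4976 + M(35))*(B(13, -1) + 652) = (-4976 + (3 + √(21 + 35)/6))*(-96*13 + 652) = (-4976 + (3 + √56/6))*(-1248 + 652) = (-4976 + (3 + (2*√14)/6))*(-596) = (-4976 + (3 + √14/3))*(-596) = (-4973 + √14/3)*(-596) = 2963908 - 596*√14/3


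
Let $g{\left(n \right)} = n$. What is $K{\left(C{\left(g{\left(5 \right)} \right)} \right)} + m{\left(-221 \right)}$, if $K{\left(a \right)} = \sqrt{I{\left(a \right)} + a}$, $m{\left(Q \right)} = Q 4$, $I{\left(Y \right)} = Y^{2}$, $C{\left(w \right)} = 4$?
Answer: $-884 + 2 \sqrt{5} \approx -879.53$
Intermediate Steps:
$m{\left(Q \right)} = 4 Q$
$K{\left(a \right)} = \sqrt{a + a^{2}}$ ($K{\left(a \right)} = \sqrt{a^{2} + a} = \sqrt{a + a^{2}}$)
$K{\left(C{\left(g{\left(5 \right)} \right)} \right)} + m{\left(-221 \right)} = \sqrt{4 \left(1 + 4\right)} + 4 \left(-221\right) = \sqrt{4 \cdot 5} - 884 = \sqrt{20} - 884 = 2 \sqrt{5} - 884 = -884 + 2 \sqrt{5}$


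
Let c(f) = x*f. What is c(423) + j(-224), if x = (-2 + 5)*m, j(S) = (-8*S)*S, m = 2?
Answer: -398870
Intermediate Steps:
j(S) = -8*S²
x = 6 (x = (-2 + 5)*2 = 3*2 = 6)
c(f) = 6*f
c(423) + j(-224) = 6*423 - 8*(-224)² = 2538 - 8*50176 = 2538 - 401408 = -398870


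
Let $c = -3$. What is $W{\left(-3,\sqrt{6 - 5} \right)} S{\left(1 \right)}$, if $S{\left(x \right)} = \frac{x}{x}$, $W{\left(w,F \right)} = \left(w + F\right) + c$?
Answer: $-5$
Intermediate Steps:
$W{\left(w,F \right)} = -3 + F + w$ ($W{\left(w,F \right)} = \left(w + F\right) - 3 = \left(F + w\right) - 3 = -3 + F + w$)
$S{\left(x \right)} = 1$
$W{\left(-3,\sqrt{6 - 5} \right)} S{\left(1 \right)} = \left(-3 + \sqrt{6 - 5} - 3\right) 1 = \left(-3 + \sqrt{1} - 3\right) 1 = \left(-3 + 1 - 3\right) 1 = \left(-5\right) 1 = -5$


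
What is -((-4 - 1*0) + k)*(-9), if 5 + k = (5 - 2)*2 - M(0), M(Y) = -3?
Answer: 0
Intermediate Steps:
k = 4 (k = -5 + ((5 - 2)*2 - 1*(-3)) = -5 + (3*2 + 3) = -5 + (6 + 3) = -5 + 9 = 4)
-((-4 - 1*0) + k)*(-9) = -((-4 - 1*0) + 4)*(-9) = -((-4 + 0) + 4)*(-9) = -(-4 + 4)*(-9) = -0*(-9) = -1*0*(-9) = 0*(-9) = 0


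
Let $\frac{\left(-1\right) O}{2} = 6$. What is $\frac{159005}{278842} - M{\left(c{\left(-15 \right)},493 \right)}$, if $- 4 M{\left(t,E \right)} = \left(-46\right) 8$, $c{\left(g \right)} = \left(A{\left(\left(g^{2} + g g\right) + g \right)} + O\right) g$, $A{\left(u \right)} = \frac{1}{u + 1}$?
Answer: $- \frac{25494459}{278842} \approx -91.43$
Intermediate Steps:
$O = -12$ ($O = \left(-2\right) 6 = -12$)
$A{\left(u \right)} = \frac{1}{1 + u}$
$c{\left(g \right)} = g \left(-12 + \frac{1}{1 + g + 2 g^{2}}\right)$ ($c{\left(g \right)} = \left(\frac{1}{1 + \left(\left(g^{2} + g g\right) + g\right)} - 12\right) g = \left(\frac{1}{1 + \left(\left(g^{2} + g^{2}\right) + g\right)} - 12\right) g = \left(\frac{1}{1 + \left(2 g^{2} + g\right)} - 12\right) g = \left(\frac{1}{1 + \left(g + 2 g^{2}\right)} - 12\right) g = \left(\frac{1}{1 + g + 2 g^{2}} - 12\right) g = \left(-12 + \frac{1}{1 + g + 2 g^{2}}\right) g = g \left(-12 + \frac{1}{1 + g + 2 g^{2}}\right)$)
$M{\left(t,E \right)} = 92$ ($M{\left(t,E \right)} = - \frac{\left(-46\right) 8}{4} = \left(- \frac{1}{4}\right) \left(-368\right) = 92$)
$\frac{159005}{278842} - M{\left(c{\left(-15 \right)},493 \right)} = \frac{159005}{278842} - 92 = - \frac{25494459}{278842}$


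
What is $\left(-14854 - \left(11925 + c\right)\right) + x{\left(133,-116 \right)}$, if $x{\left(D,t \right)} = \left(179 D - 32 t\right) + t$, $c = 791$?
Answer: $-167$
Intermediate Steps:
$x{\left(D,t \right)} = - 31 t + 179 D$ ($x{\left(D,t \right)} = \left(- 32 t + 179 D\right) + t = - 31 t + 179 D$)
$\left(-14854 - \left(11925 + c\right)\right) + x{\left(133,-116 \right)} = \left(-14854 - 12716\right) + \left(\left(-31\right) \left(-116\right) + 179 \cdot 133\right) = \left(-14854 - 12716\right) + \left(3596 + 23807\right) = \left(-14854 - 12716\right) + 27403 = -27570 + 27403 = -167$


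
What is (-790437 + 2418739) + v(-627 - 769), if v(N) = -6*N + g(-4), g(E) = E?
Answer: 1636674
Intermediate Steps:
v(N) = -4 - 6*N (v(N) = -6*N - 4 = -4 - 6*N)
(-790437 + 2418739) + v(-627 - 769) = (-790437 + 2418739) + (-4 - 6*(-627 - 769)) = 1628302 + (-4 - 6*(-1396)) = 1628302 + (-4 + 8376) = 1628302 + 8372 = 1636674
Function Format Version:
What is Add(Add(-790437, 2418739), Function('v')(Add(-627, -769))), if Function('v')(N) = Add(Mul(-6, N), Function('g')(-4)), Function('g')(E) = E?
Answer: 1636674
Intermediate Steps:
Function('v')(N) = Add(-4, Mul(-6, N)) (Function('v')(N) = Add(Mul(-6, N), -4) = Add(-4, Mul(-6, N)))
Add(Add(-790437, 2418739), Function('v')(Add(-627, -769))) = Add(Add(-790437, 2418739), Add(-4, Mul(-6, Add(-627, -769)))) = Add(1628302, Add(-4, Mul(-6, -1396))) = Add(1628302, Add(-4, 8376)) = Add(1628302, 8372) = 1636674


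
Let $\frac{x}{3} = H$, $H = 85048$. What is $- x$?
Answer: $-255144$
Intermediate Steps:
$x = 255144$ ($x = 3 \cdot 85048 = 255144$)
$- x = \left(-1\right) 255144 = -255144$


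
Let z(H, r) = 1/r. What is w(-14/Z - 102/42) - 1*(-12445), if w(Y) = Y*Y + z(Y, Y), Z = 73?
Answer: 4353549769843/349641019 ≈ 12451.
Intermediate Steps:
z(H, r) = 1/r
w(Y) = 1/Y + Y² (w(Y) = Y*Y + 1/Y = Y² + 1/Y = 1/Y + Y²)
w(-14/Z - 102/42) - 1*(-12445) = (1 + (-14/73 - 102/42)³)/(-14/73 - 102/42) - 1*(-12445) = (1 + (-14*1/73 - 102*1/42)³)/(-14*1/73 - 102*1/42) + 12445 = (1 + (-14/73 - 17/7)³)/(-14/73 - 17/7) + 12445 = (1 + (-1339/511)³)/(-1339/511) + 12445 = -511*(1 - 2400721219/133432831)/1339 + 12445 = -511/1339*(-2267288388/133432831) + 12445 = 2267288388/349641019 + 12445 = 4353549769843/349641019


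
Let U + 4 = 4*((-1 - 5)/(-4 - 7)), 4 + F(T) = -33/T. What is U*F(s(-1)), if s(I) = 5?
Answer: 212/11 ≈ 19.273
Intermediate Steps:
F(T) = -4 - 33/T
U = -20/11 (U = -4 + 4*((-1 - 5)/(-4 - 7)) = -4 + 4*(-6/(-11)) = -4 + 4*(-6*(-1/11)) = -4 + 4*(6/11) = -4 + 24/11 = -20/11 ≈ -1.8182)
U*F(s(-1)) = -20*(-4 - 33/5)/11 = -20/11*(-53/5) = 212/11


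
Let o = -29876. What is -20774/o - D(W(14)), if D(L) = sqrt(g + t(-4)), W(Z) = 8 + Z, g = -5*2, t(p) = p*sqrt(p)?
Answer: 10387/14938 - sqrt(-10 - 8*I) ≈ -0.48919 + 3.3769*I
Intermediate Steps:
t(p) = p**(3/2)
g = -10
D(L) = sqrt(-10 - 8*I) (D(L) = sqrt(-10 + (-4)**(3/2)) = sqrt(-10 - 8*I))
-20774/o - D(W(14)) = -20774/(-29876) - sqrt(-10 - 8*I) = -20774*(-1/29876) - sqrt(-10 - 8*I) = 10387/14938 - sqrt(-10 - 8*I)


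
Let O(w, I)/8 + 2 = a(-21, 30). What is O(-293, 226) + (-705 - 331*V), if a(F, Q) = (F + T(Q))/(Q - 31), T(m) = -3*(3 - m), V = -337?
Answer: 110346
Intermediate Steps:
T(m) = -9 + 3*m
a(F, Q) = (-9 + F + 3*Q)/(-31 + Q) (a(F, Q) = (F + (-9 + 3*Q))/(Q - 31) = (-9 + F + 3*Q)/(-31 + Q))
O(w, I) = -496 (O(w, I) = -16 + 8*((-9 - 21 + 3*30)/(-31 + 30)) = -16 + 8*((-9 - 21 + 90)/(-1)) = -16 + 8*(-1*60) = -16 + 8*(-60) = -16 - 480 = -496)
O(-293, 226) + (-705 - 331*V) = -496 + (-705 - 331*(-337)) = -496 + (-705 + 111547) = -496 + 110842 = 110346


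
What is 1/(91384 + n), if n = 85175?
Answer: 1/176559 ≈ 5.6638e-6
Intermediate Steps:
1/(91384 + n) = 1/(91384 + 85175) = 1/176559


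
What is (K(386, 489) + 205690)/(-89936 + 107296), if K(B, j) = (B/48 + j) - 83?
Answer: 4946497/416640 ≈ 11.872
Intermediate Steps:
K(B, j) = -83 + j + B/48 (K(B, j) = (B*(1/48) + j) - 83 = (B/48 + j) - 83 = (j + B/48) - 83 = -83 + j + B/48)
(K(386, 489) + 205690)/(-89936 + 107296) = ((-83 + 489 + (1/48)*386) + 205690)/(-89936 + 107296) = ((-83 + 489 + 193/24) + 205690)/17360 = (9937/24 + 205690)*(1/17360) = (4946497/24)*(1/17360) = 4946497/416640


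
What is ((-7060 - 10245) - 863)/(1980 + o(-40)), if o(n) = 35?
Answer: -18168/2015 ≈ -9.0164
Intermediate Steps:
((-7060 - 10245) - 863)/(1980 + o(-40)) = ((-7060 - 10245) - 863)/(1980 + 35) = (-17305 - 863)/2015 = -18168*1/2015 = -18168/2015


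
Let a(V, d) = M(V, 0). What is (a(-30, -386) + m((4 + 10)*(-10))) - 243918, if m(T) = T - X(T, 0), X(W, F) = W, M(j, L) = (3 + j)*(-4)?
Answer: -243810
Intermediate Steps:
M(j, L) = -12 - 4*j
a(V, d) = -12 - 4*V
m(T) = 0 (m(T) = T - T = 0)
(a(-30, -386) + m((4 + 10)*(-10))) - 243918 = ((-12 - 4*(-30)) + 0) - 243918 = ((-12 + 120) + 0) - 243918 = (108 + 0) - 243918 = 108 - 243918 = -243810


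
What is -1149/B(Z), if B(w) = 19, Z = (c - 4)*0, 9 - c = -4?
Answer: -1149/19 ≈ -60.474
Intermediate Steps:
c = 13 (c = 9 - 1*(-4) = 9 + 4 = 13)
Z = 0 (Z = (13 - 4)*0 = 9*0 = 0)
-1149/B(Z) = -1149/19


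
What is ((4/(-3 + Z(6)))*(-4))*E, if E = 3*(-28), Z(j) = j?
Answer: 448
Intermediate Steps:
E = -84
((4/(-3 + Z(6)))*(-4))*E = ((4/(-3 + 6))*(-4))*(-84) = ((4/3)*(-4))*(-84) = -16/3*(-84) = 448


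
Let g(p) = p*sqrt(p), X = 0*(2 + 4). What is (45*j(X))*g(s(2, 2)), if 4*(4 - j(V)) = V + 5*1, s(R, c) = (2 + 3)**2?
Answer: 61875/4 ≈ 15469.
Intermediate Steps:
X = 0 (X = 0*6 = 0)
s(R, c) = 25 (s(R, c) = 5**2 = 25)
g(p) = p**(3/2)
j(V) = 11/4 - V/4 (j(V) = 4 - (V + 5*1)/4 = 4 - (V + 5)/4 = 4 - (5 + V)/4 = 4 + (-5/4 - V/4) = 11/4 - V/4)
(45*j(X))*g(s(2, 2)) = (45*(11/4 - 1/4*0))*25**(3/2) = (45*(11/4 + 0))*125 = (45*(11/4))*125 = (495/4)*125 = 61875/4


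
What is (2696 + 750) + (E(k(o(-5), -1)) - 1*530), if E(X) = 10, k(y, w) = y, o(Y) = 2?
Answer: 2926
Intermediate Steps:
(2696 + 750) + (E(k(o(-5), -1)) - 1*530) = (2696 + 750) + (10 - 1*530) = 3446 + (10 - 530) = 3446 - 520 = 2926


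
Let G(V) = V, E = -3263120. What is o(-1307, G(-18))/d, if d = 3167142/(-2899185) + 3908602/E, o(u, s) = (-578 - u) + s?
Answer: -74737069601880/240739163249 ≈ -310.45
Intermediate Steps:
o(u, s) = -578 + s - u
d = -722217489747/315346285240 (d = 3167142/(-2899185) + 3908602/(-3263120) = 3167142*(-1/2899185) + 3908602*(-1/3263120) = -1055714/966395 - 1954301/1631560 = -722217489747/315346285240 ≈ -2.2902)
o(-1307, G(-18))/d = (-578 - 18 - 1*(-1307))/(-722217489747/315346285240) = (-578 - 18 + 1307)*(-315346285240/722217489747) = 711*(-315346285240/722217489747) = -74737069601880/240739163249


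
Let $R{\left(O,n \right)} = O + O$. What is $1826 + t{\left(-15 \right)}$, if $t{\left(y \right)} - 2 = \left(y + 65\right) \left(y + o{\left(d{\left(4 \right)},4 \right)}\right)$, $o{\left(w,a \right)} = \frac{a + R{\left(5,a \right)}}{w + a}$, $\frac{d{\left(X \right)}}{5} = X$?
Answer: $\frac{6643}{6} \approx 1107.2$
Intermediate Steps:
$d{\left(X \right)} = 5 X$
$R{\left(O,n \right)} = 2 O$
$o{\left(w,a \right)} = \frac{10 + a}{a + w}$ ($o{\left(w,a \right)} = \frac{a + 2 \cdot 5}{w + a} = \frac{a + 10}{a + w} = \frac{10 + a}{a + w}$)
$t{\left(y \right)} = 2 + \left(65 + y\right) \left(\frac{7}{12} + y\right)$ ($t{\left(y \right)} = 2 + \left(y + 65\right) \left(y + \frac{10 + 4}{4 + 5 \cdot 4}\right) = 2 + \left(65 + y\right) \left(y + \frac{1}{4 + 20} \cdot 14\right) = 2 + \left(65 + y\right) \left(y + \frac{1}{24} \cdot 14\right) = 2 + \left(65 + y\right) \left(y + \frac{7}{12}\right) = 2 + \left(65 + y\right) \left(\frac{7}{12} + y\right)$)
$1826 + t{\left(-15 \right)} = 1826 + \left(\frac{479}{12} + \left(-15\right)^{2} + \frac{787}{12} \left(-15\right)\right) = 1826 + \left(\frac{479}{12} + 225 - \frac{3935}{4}\right) = 1826 - \frac{4313}{6} = \frac{6643}{6}$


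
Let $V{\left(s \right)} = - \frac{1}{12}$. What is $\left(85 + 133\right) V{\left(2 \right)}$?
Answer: $- \frac{109}{6} \approx -18.167$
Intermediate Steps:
$V{\left(s \right)} = - \frac{1}{12}$ ($V{\left(s \right)} = \left(-1\right) \frac{1}{12} = - \frac{1}{12}$)
$\left(85 + 133\right) V{\left(2 \right)} = \left(85 + 133\right) \left(- \frac{1}{12}\right) = 218 \left(- \frac{1}{12}\right) = - \frac{109}{6}$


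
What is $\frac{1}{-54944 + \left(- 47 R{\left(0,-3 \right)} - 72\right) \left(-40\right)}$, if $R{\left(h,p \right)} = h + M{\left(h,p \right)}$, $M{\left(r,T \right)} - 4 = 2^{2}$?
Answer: $- \frac{1}{37024} \approx -2.701 \cdot 10^{-5}$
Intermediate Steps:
$M{\left(r,T \right)} = 8$ ($M{\left(r,T \right)} = 4 + 2^{2} = 4 + 4 = 8$)
$R{\left(h,p \right)} = 8 + h$ ($R{\left(h,p \right)} = h + 8 = 8 + h$)
$\frac{1}{-54944 + \left(- 47 R{\left(0,-3 \right)} - 72\right) \left(-40\right)} = \frac{1}{-54944 + \left(- 47 \left(8 + 0\right) - 72\right) \left(-40\right)} = \frac{1}{-54944 + \left(\left(-47\right) 8 - 72\right) \left(-40\right)} = \frac{1}{-54944 + \left(-376 - 72\right) \left(-40\right)} = \frac{1}{-54944 - -17920} = \frac{1}{-54944 + 17920} = \frac{1}{-37024} = - \frac{1}{37024}$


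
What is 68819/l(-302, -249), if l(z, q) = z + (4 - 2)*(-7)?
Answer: -68819/316 ≈ -217.78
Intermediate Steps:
l(z, q) = -14 + z (l(z, q) = z + 2*(-7) = z - 14 = -14 + z)
68819/l(-302, -249) = 68819/(-14 - 302) = 68819/(-316) = 68819*(-1/316) = -68819/316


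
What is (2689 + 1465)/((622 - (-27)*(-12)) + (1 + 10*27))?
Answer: 4154/569 ≈ 7.3005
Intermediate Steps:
(2689 + 1465)/((622 - (-27)*(-12)) + (1 + 10*27)) = 4154/((622 - 1*324) + (1 + 270)) = 4154/((622 - 324) + 271) = 4154/(298 + 271) = 4154/569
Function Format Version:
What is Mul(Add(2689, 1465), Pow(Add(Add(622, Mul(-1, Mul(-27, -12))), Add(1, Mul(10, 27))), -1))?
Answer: Rational(4154, 569) ≈ 7.3005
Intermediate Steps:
Mul(Add(2689, 1465), Pow(Add(Add(622, Mul(-1, Mul(-27, -12))), Add(1, Mul(10, 27))), -1)) = Mul(4154, Pow(Add(Add(622, Mul(-1, 324)), Add(1, 270)), -1)) = Mul(4154, Pow(Add(Add(622, -324), 271), -1)) = Mul(4154, Pow(Add(298, 271), -1)) = Mul(4154, Pow(569, -1)) = Mul(4154, Rational(1, 569)) = Rational(4154, 569)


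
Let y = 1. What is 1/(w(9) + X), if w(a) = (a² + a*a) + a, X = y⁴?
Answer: 1/172 ≈ 0.0058140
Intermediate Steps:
X = 1 (X = 1⁴ = 1)
w(a) = a + 2*a² (w(a) = (a² + a²) + a = 2*a² + a = a + 2*a²)
1/(w(9) + X) = 1/(9*(1 + 2*9) + 1) = 1/(9*(1 + 18) + 1) = 1/(9*19 + 1) = 1/(171 + 1) = 1/172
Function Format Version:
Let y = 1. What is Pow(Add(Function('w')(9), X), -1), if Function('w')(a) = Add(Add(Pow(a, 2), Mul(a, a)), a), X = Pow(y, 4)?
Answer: Rational(1, 172) ≈ 0.0058140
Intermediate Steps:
X = 1 (X = Pow(1, 4) = 1)
Function('w')(a) = Add(a, Mul(2, Pow(a, 2))) (Function('w')(a) = Add(Add(Pow(a, 2), Pow(a, 2)), a) = Add(Mul(2, Pow(a, 2)), a) = Add(a, Mul(2, Pow(a, 2))))
Pow(Add(Function('w')(9), X), -1) = Pow(Add(Mul(9, Add(1, Mul(2, 9))), 1), -1) = Pow(Add(Mul(9, Add(1, 18)), 1), -1) = Pow(Add(Mul(9, 19), 1), -1) = Pow(Add(171, 1), -1) = Pow(172, -1) = Rational(1, 172)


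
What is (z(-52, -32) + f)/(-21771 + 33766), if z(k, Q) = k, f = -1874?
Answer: -1926/11995 ≈ -0.16057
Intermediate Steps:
(z(-52, -32) + f)/(-21771 + 33766) = (-52 - 1874)/(-21771 + 33766) = -1926/11995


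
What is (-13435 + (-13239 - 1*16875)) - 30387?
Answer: -73936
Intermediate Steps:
(-13435 + (-13239 - 1*16875)) - 30387 = (-13435 + (-13239 - 16875)) - 30387 = (-13435 - 30114) - 30387 = -43549 - 30387 = -73936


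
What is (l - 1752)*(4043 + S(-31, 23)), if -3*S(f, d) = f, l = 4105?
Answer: 28612480/3 ≈ 9.5375e+6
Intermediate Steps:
S(f, d) = -f/3
(l - 1752)*(4043 + S(-31, 23)) = (4105 - 1752)*(4043 - 1/3*(-31)) = 2353*(4043 + 31/3) = 2353*(12160/3) = 28612480/3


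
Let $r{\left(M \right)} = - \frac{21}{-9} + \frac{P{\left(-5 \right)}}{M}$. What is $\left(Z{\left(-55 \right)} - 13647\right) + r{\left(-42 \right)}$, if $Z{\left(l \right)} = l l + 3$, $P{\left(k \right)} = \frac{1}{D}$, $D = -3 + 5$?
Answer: $- \frac{297267}{28} \approx -10617.0$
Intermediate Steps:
$D = 2$
$P{\left(k \right)} = \frac{1}{2}$
$Z{\left(l \right)} = 3 + l^{2}$ ($Z{\left(l \right)} = l^{2} + 3 = 3 + l^{2}$)
$r{\left(M \right)} = \frac{7}{3} + \frac{1}{2 M}$ ($r{\left(M \right)} = - \frac{21}{-9} + \frac{1}{2 M} = \left(-21\right) \left(- \frac{1}{9}\right) + \frac{1}{2 M} = \frac{7}{3} + \frac{1}{2 M}$)
$\left(Z{\left(-55 \right)} - 13647\right) + r{\left(-42 \right)} = \left(\left(3 + \left(-55\right)^{2}\right) - 13647\right) + \frac{3 + 14 \left(-42\right)}{6 \left(-42\right)} = \left(\left(3 + 3025\right) - 13647\right) + \frac{1}{6} \left(- \frac{1}{42}\right) \left(3 - 588\right) = \left(3028 - 13647\right) + \frac{1}{6} \left(- \frac{1}{42}\right) \left(-585\right) = -10619 + \frac{65}{28} = - \frac{297267}{28}$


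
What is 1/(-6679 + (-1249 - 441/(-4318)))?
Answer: -4318/34232663 ≈ -0.00012614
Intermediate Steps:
1/(-6679 + (-1249 - 441/(-4318))) = 1/(-6679 + (-1249 - 441*(-1)/4318)) = 1/(-6679 + (-1249 - 1*(-441/4318))) = 1/(-6679 + (-1249 + 441/4318)) = 1/(-6679 - 5392741/4318) = 1/(-34232663/4318) = -4318/34232663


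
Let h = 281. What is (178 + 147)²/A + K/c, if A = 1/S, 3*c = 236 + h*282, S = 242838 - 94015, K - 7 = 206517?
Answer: 624674404242911/39739 ≈ 1.5719e+10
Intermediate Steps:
K = 206524 (K = 7 + 206517 = 206524)
S = 148823
c = 79478/3 (c = (236 + 281*282)/3 = (236 + 79242)/3 = (⅓)*79478 = 79478/3 ≈ 26493.)
A = 1/148823 ≈ 6.7194e-6
(178 + 147)²/A + K/c = (178 + 147)²/(1/148823) + 206524/(79478/3) = 325²*148823 + 206524*(3/79478) = 105625*148823 + 309786/39739 = 15719429375 + 309786/39739 = 624674404242911/39739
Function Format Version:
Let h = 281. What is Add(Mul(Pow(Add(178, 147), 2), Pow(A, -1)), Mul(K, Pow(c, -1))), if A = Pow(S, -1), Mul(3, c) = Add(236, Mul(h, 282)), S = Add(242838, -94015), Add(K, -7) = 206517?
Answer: Rational(624674404242911, 39739) ≈ 1.5719e+10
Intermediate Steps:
K = 206524 (K = Add(7, 206517) = 206524)
S = 148823
c = Rational(79478, 3) (c = Mul(Rational(1, 3), Add(236, Mul(281, 282))) = Mul(Rational(1, 3), Add(236, 79242)) = Mul(Rational(1, 3), 79478) = Rational(79478, 3) ≈ 26493.)
A = Rational(1, 148823) (A = Pow(148823, -1) = Rational(1, 148823) ≈ 6.7194e-6)
Add(Mul(Pow(Add(178, 147), 2), Pow(A, -1)), Mul(K, Pow(c, -1))) = Add(Mul(Pow(Add(178, 147), 2), Pow(Rational(1, 148823), -1)), Mul(206524, Pow(Rational(79478, 3), -1))) = Add(Mul(Pow(325, 2), 148823), Mul(206524, Rational(3, 79478))) = Add(Mul(105625, 148823), Rational(309786, 39739)) = Add(15719429375, Rational(309786, 39739)) = Rational(624674404242911, 39739)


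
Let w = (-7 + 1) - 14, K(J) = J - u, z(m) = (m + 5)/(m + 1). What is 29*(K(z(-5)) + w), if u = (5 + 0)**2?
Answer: -1305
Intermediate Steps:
u = 25 (u = 5**2 = 25)
z(m) = (5 + m)/(1 + m)
K(J) = -25 + J (K(J) = J - 1*25 = J - 25 = -25 + J)
w = -20 (w = -6 - 14 = -20)
29*(K(z(-5)) + w) = 29*((-25 + (5 - 5)/(1 - 5)) - 20) = 29*((-25 + 0/(-4)) - 20) = 29*((-25 - 1/4*0) - 20) = 29*((-25 + 0) - 20) = 29*(-25 - 20) = 29*(-45) = -1305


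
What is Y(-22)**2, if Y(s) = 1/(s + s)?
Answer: 1/1936 ≈ 0.00051653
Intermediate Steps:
Y(s) = 1/(2*s)
Y(-22)**2 = ((1/2)/(-22))**2 = ((1/2)*(-1/22))**2 = (-1/44)**2 = 1/1936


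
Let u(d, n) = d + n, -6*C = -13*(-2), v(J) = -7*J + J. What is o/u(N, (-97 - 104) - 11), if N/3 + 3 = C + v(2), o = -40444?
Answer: 20222/135 ≈ 149.79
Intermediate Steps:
v(J) = -6*J
C = -13/3 (C = -(-13)*(-2)/6 = -⅙*26 = -13/3 ≈ -4.3333)
N = -58 (N = -9 + 3*(-13/3 - 6*2) = -9 + 3*(-13/3 - 12) = -9 + 3*(-49/3) = -9 - 49 = -58)
o/u(N, (-97 - 104) - 11) = -40444/(-58 + ((-97 - 104) - 11)) = -40444/(-58 + (-201 - 11)) = -40444/(-58 - 212) = -40444/(-270) = -40444*(-1/270) = 20222/135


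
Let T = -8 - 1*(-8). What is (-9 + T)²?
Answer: 81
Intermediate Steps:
T = 0 (T = -8 + 8 = 0)
(-9 + T)² = (-9 + 0)² = (-9)² = 81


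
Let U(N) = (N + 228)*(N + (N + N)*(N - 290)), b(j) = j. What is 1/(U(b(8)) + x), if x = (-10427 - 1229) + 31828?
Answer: -1/1042772 ≈ -9.5898e-7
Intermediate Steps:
U(N) = (228 + N)*(N + 2*N*(-290 + N)) (U(N) = (228 + N)*(N + (2*N)*(-290 + N)) = (228 + N)*(N + 2*N*(-290 + N)))
x = 20172 (x = -11656 + 31828 = 20172)
1/(U(b(8)) + x) = 1/(8*(-132012 - 123*8 + 2*8²) + 20172) = 1/(8*(-132012 - 984 + 2*64) + 20172) = 1/(8*(-132012 - 984 + 128) + 20172) = 1/(8*(-132868) + 20172) = 1/(-1062944 + 20172) = 1/(-1042772) = -1/1042772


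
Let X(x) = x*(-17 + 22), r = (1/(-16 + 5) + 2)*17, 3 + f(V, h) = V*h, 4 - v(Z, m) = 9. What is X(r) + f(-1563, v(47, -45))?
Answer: 87717/11 ≈ 7974.3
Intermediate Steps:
v(Z, m) = -5 (v(Z, m) = 4 - 1*9 = 4 - 9 = -5)
f(V, h) = -3 + V*h
r = 357/11 (r = (1/(-11) + 2)*17 = (-1/11 + 2)*17 = (21/11)*17 = 357/11 ≈ 32.455)
X(x) = 5*x (X(x) = x*5 = 5*x)
X(r) + f(-1563, v(47, -45)) = 5*(357/11) + (-3 - 1563*(-5)) = 1785/11 + (-3 + 7815) = 1785/11 + 7812 = 87717/11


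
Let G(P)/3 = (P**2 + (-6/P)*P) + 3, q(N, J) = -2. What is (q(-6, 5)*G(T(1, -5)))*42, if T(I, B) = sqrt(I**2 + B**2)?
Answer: -5796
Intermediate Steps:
T(I, B) = sqrt(B**2 + I**2)
G(P) = -9 + 3*P**2 (G(P) = 3*((P**2 + (-6/P)*P) + 3) = 3*((P**2 - 6) + 3) = 3*((-6 + P**2) + 3) = 3*(-3 + P**2) = -9 + 3*P**2)
(q(-6, 5)*G(T(1, -5)))*42 = -2*(-9 + 3*(sqrt((-5)**2 + 1**2))**2)*42 = -2*(-9 + 3*(sqrt(25 + 1))**2)*42 = -2*(-9 + 3*(sqrt(26))**2)*42 = -2*(-9 + 3*26)*42 = -2*(-9 + 78)*42 = -2*69*42 = -138*42 = -5796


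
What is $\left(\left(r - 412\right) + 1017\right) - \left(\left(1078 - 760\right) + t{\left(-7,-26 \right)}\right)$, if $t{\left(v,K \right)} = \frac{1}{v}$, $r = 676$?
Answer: $\frac{6742}{7} \approx 963.14$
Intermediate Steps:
$\left(\left(r - 412\right) + 1017\right) - \left(\left(1078 - 760\right) + t{\left(-7,-26 \right)}\right) = \left(\left(676 - 412\right) + 1017\right) - \left(\left(1078 - 760\right) + \frac{1}{-7}\right) = \left(264 + 1017\right) - \left(\left(1078 - 760\right) - \frac{1}{7}\right) = 1281 - \left(318 - \frac{1}{7}\right) = 1281 - \frac{2225}{7} = \frac{6742}{7}$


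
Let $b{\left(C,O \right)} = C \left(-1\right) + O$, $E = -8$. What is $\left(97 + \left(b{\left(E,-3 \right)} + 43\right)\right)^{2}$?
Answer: $21025$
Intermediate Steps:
$b{\left(C,O \right)} = O - C$ ($b{\left(C,O \right)} = - C + O = O - C$)
$\left(97 + \left(b{\left(E,-3 \right)} + 43\right)\right)^{2} = \left(97 + \left(\left(-3 - -8\right) + 43\right)\right)^{2} = \left(97 + \left(\left(-3 + 8\right) + 43\right)\right)^{2} = \left(97 + \left(5 + 43\right)\right)^{2} = \left(97 + 48\right)^{2} = 145^{2} = 21025$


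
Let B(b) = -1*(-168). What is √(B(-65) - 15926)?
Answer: I*√15758 ≈ 125.53*I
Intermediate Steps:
B(b) = 168
√(B(-65) - 15926) = √(168 - 15926) = √(-15758) = I*√15758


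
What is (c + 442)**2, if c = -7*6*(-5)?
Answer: 425104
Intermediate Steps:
c = 210 (c = -42*(-5) = 210)
(c + 442)**2 = (210 + 442)**2 = 652**2 = 425104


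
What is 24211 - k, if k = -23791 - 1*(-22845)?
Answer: 25157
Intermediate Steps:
k = -946 (k = -23791 + 22845 = -946)
24211 - k = 24211 - 1*(-946) = 24211 + 946 = 25157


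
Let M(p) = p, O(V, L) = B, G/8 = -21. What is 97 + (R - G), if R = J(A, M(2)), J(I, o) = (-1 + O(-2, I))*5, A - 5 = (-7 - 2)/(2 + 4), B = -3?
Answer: 245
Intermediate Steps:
G = -168 (G = 8*(-21) = -168)
O(V, L) = -3
A = 7/2 (A = 5 + (-7 - 2)/(2 + 4) = 5 - 9/6 = 5 - 9*⅙ = 5 - 3/2 = 7/2 ≈ 3.5000)
J(I, o) = -20 (J(I, o) = (-1 - 3)*5 = -4*5 = -20)
R = -20
97 + (R - G) = 97 + (-20 - 1*(-168)) = 97 + (-20 + 168) = 97 + 148 = 245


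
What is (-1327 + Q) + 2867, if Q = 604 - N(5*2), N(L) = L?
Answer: 2134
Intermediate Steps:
Q = 594 (Q = 604 - 5*2 = 604 - 1*10 = 604 - 10 = 594)
(-1327 + Q) + 2867 = (-1327 + 594) + 2867 = -733 + 2867 = 2134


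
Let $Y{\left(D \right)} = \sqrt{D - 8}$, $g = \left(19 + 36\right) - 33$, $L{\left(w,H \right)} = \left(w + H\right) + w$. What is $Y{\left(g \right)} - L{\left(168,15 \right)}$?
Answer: $-351 + \sqrt{14} \approx -347.26$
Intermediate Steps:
$L{\left(w,H \right)} = H + 2 w$ ($L{\left(w,H \right)} = \left(H + w\right) + w = H + 2 w$)
$g = 22$ ($g = 55 - 33 = 22$)
$Y{\left(D \right)} = \sqrt{-8 + D}$
$Y{\left(g \right)} - L{\left(168,15 \right)} = \sqrt{-8 + 22} - \left(15 + 2 \cdot 168\right) = \sqrt{14} - \left(15 + 336\right) = \sqrt{14} - 351 = -351 + \sqrt{14}$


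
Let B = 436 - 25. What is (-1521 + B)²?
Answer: 1232100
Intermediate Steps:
B = 411
(-1521 + B)² = (-1521 + 411)² = (-1110)² = 1232100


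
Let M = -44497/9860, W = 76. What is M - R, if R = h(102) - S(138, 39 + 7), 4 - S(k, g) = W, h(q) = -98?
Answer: 211863/9860 ≈ 21.487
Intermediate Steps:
S(k, g) = -72 (S(k, g) = 4 - 1*76 = 4 - 76 = -72)
M = -44497/9860 (M = -44497*1/9860 = -44497/9860 ≈ -4.5129)
R = -26 (R = -98 - 1*(-72) = -98 + 72 = -26)
M - R = -44497/9860 - 1*(-26) = -44497/9860 + 26 = 211863/9860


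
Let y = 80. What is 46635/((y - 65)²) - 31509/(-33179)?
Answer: 103626146/497685 ≈ 208.22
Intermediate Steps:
46635/((y - 65)²) - 31509/(-33179) = 46635/((80 - 65)²) - 31509/(-33179) = 46635/(15²) - 31509*(-1/33179) = 46635/225 + 31509/33179 = 46635*(1/225) + 31509/33179 = 3109/15 + 31509/33179 = 103626146/497685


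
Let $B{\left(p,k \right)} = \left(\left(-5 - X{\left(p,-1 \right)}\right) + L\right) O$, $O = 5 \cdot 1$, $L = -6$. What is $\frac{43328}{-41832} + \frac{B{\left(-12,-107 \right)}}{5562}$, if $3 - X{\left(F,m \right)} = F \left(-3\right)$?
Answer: $- \frac{1641589}{1615761} \approx -1.016$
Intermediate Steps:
$X{\left(F,m \right)} = 3 + 3 F$ ($X{\left(F,m \right)} = 3 - F \left(-3\right) = 3 - - 3 F = 3 + 3 F$)
$O = 5$
$B{\left(p,k \right)} = -70 - 15 p$ ($B{\left(p,k \right)} = \left(\left(-5 - \left(3 + 3 p\right)\right) - 6\right) 5 = \left(\left(-8 - 3 p\right) - 6\right) 5 = \left(-14 - 3 p\right) 5 = -70 - 15 p$)
$\frac{43328}{-41832} + \frac{B{\left(-12,-107 \right)}}{5562} = \frac{43328}{-41832} + \frac{-70 - -180}{5562} = 43328 \left(- \frac{1}{41832}\right) + \left(-70 + 180\right) \frac{1}{5562} = - \frac{5416}{5229} + 110 \cdot \frac{1}{5562} = - \frac{5416}{5229} + \frac{55}{2781} = - \frac{1641589}{1615761}$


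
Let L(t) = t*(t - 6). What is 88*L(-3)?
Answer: 2376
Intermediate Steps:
L(t) = t*(-6 + t)
88*L(-3) = 88*(-3*(-6 - 3)) = 88*(-3*(-9)) = 88*27 = 2376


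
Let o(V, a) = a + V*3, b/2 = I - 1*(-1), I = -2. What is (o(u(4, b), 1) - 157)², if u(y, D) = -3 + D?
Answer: 29241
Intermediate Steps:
b = -2 (b = 2*(-2 - 1*(-1)) = 2*(-2 + 1) = 2*(-1) = -2)
o(V, a) = a + 3*V
(o(u(4, b), 1) - 157)² = ((1 + 3*(-3 - 2)) - 157)² = ((1 + 3*(-5)) - 157)² = ((1 - 15) - 157)² = (-14 - 157)² = (-171)² = 29241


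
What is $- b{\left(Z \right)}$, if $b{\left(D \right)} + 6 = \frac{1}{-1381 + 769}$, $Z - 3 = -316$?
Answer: $\frac{3673}{612} \approx 6.0016$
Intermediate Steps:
$Z = -313$ ($Z = 3 - 316 = -313$)
$b{\left(D \right)} = - \frac{3673}{612}$ ($b{\left(D \right)} = -6 + \frac{1}{-1381 + 769} = -6 + \frac{1}{-612} = -6 - \frac{1}{612} = - \frac{3673}{612}$)
$- b{\left(Z \right)} = \left(-1\right) \left(- \frac{3673}{612}\right) = \frac{3673}{612}$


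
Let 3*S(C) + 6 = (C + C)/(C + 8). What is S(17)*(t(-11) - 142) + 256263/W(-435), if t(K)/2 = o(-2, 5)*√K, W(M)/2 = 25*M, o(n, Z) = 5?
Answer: 4520617/21750 - 232*I*√11/15 ≈ 207.84 - 51.297*I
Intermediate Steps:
S(C) = -2 + 2*C/(3*(8 + C)) (S(C) = -2 + ((C + C)/(C + 8))/3 = -2 + ((2*C)/(8 + C))/3 = -2 + (2*C/(8 + C))/3 = -2 + 2*C/(3*(8 + C)))
W(M) = 50*M (W(M) = 2*(25*M) = 50*M)
t(K) = 10*√K (t(K) = 2*(5*√K) = 10*√K)
S(17)*(t(-11) - 142) + 256263/W(-435) = (4*(-12 - 1*17)/(3*(8 + 17)))*(10*√(-11) - 142) + 256263/((50*(-435))) = ((4/3)*(-12 - 17)/25)*(10*(I*√11) - 142) + 256263/(-21750) = ((4/3)*(1/25)*(-29))*(10*I*√11 - 142) + 256263*(-1/21750) = -116*(-142 + 10*I*√11)/75 - 85421/7250 = (16472/75 - 232*I*√11/15) - 85421/7250 = 4520617/21750 - 232*I*√11/15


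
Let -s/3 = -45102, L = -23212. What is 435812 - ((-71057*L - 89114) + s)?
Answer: -1648985464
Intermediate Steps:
s = 135306 (s = -3*(-45102) = 135306)
435812 - ((-71057*L - 89114) + s) = 435812 - ((-71057/(1/(-23212)) - 89114) + 135306) = 435812 - ((-71057/(-1/23212) - 89114) + 135306) = 435812 - ((-71057*(-23212) - 89114) + 135306) = 435812 - ((1649375084 - 89114) + 135306) = 435812 - (1649285970 + 135306) = 435812 - 1*1649421276 = 435812 - 1649421276 = -1648985464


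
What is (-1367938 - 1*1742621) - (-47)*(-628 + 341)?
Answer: -3124048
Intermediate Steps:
(-1367938 - 1*1742621) - (-47)*(-628 + 341) = (-1367938 - 1742621) - (-47)*(-287) = -3110559 - 1*13489 = -3110559 - 13489 = -3124048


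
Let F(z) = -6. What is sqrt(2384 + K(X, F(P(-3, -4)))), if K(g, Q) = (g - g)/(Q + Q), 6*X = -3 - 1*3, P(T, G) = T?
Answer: 4*sqrt(149) ≈ 48.826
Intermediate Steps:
X = -1 (X = (-3 - 1*3)/6 = (-3 - 3)/6 = (1/6)*(-6) = -1)
K(g, Q) = 0 (K(g, Q) = 0/((2*Q)) = 0*(1/(2*Q)) = 0)
sqrt(2384 + K(X, F(P(-3, -4)))) = sqrt(2384 + 0) = sqrt(2384) = 4*sqrt(149)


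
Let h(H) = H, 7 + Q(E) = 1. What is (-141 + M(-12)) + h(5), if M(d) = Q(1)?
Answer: -142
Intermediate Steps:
Q(E) = -6 (Q(E) = -7 + 1 = -6)
M(d) = -6
(-141 + M(-12)) + h(5) = (-141 - 6) + 5 = -147 + 5 = -142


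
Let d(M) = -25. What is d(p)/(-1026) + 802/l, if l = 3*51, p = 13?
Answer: 91853/17442 ≈ 5.2662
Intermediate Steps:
l = 153
d(p)/(-1026) + 802/l = -25/(-1026) + 802/153 = -25*(-1/1026) + 802*(1/153) = 25/1026 + 802/153 = 91853/17442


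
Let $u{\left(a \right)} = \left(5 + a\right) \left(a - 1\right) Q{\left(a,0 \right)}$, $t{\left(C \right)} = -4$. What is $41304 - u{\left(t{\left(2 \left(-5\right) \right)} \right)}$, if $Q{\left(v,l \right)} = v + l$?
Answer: $41284$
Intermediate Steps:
$Q{\left(v,l \right)} = l + v$
$u{\left(a \right)} = a \left(-1 + a\right) \left(5 + a\right)$ ($u{\left(a \right)} = \left(5 + a\right) \left(a - 1\right) \left(0 + a\right) = \left(5 + a\right) \left(-1 + a\right) a = \left(-1 + a\right) \left(5 + a\right) a = a \left(-1 + a\right) \left(5 + a\right)$)
$41304 - u{\left(t{\left(2 \left(-5\right) \right)} \right)} = 41304 - - 4 \left(-5 + \left(-4\right)^{2} + 4 \left(-4\right)\right) = 41304 - - 4 \left(-5 + 16 - 16\right) = 41304 - \left(-4\right) \left(-5\right) = 41304 - 20 = 41284$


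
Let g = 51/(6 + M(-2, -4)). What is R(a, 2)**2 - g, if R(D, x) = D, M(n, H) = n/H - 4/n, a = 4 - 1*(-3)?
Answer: 43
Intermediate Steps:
a = 7 (a = 4 + 3 = 7)
M(n, H) = -4/n + n/H
g = 6 (g = 51/(6 + (-4/(-2) - 2/(-4))) = 51/(6 + (-4*(-1/2) - 2*(-1/4))) = 51/(6 + (2 + 1/2)) = 51/(6 + 5/2) = 51/(17/2) = 51*(2/17) = 6)
R(a, 2)**2 - g = 7**2 - 1*6 = 49 - 6 = 43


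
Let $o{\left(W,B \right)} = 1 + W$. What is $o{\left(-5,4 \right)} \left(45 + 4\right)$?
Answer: $-196$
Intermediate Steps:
$o{\left(-5,4 \right)} \left(45 + 4\right) = \left(1 - 5\right) \left(45 + 4\right) = \left(-4\right) 49 = -196$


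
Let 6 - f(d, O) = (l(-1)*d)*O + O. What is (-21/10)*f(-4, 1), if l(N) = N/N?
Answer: -189/10 ≈ -18.900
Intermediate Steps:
l(N) = 1
f(d, O) = 6 - O - O*d (f(d, O) = 6 - ((1*d)*O + O) = 6 - (d*O + O) = 6 - (O*d + O) = 6 - (O + O*d) = 6 + (-O - O*d) = 6 - O - O*d)
(-21/10)*f(-4, 1) = (-21/10)*(6 - 1*1 - 1*1*(-4)) = ((1/10)*(-21))*(6 - 1 + 4) = -21/10*9 = -189/10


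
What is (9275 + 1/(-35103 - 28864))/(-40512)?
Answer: -148323481/647857776 ≈ -0.22894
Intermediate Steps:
(9275 + 1/(-35103 - 28864))/(-40512) = (9275 + 1/(-63967))*(-1/40512) = (9275 - 1/63967)*(-1/40512) = (593293924/63967)*(-1/40512) = -148323481/647857776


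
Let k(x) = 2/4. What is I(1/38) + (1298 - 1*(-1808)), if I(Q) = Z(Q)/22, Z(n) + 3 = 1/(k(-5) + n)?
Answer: 62119/20 ≈ 3105.9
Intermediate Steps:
k(x) = ½ (k(x) = 2*(¼) = ½)
Z(n) = -3 + 1/(½ + n)
I(Q) = (-1 - 6*Q)/(22*(1 + 2*Q)) (I(Q) = ((-1 - 6*Q)/(1 + 2*Q))/22 = ((-1 - 6*Q)/(1 + 2*Q))*(1/22) = (-1 - 6*Q)/(22*(1 + 2*Q)))
I(1/38) + (1298 - 1*(-1808)) = (-1 - 6/38)/(22*(1 + 2/38)) + (1298 - 1*(-1808)) = (-1 - 6*1/38)/(22*(1 + 2*(1/38))) + (1298 + 1808) = (-1 - 3/19)/(22*(1 + 1/19)) + 3106 = (1/22)*(-22/19)/(20/19) + 3106 = (1/22)*(19/20)*(-22/19) + 3106 = -1/20 + 3106 = 62119/20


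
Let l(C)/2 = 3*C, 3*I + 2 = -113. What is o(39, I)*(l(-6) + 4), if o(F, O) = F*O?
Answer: 47840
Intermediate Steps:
I = -115/3 (I = -⅔ + (⅓)*(-113) = -⅔ - 113/3 = -115/3 ≈ -38.333)
l(C) = 6*C (l(C) = 2*(3*C) = 6*C)
o(39, I)*(l(-6) + 4) = (39*(-115/3))*(6*(-6) + 4) = -1495*(-36 + 4) = -1495*(-32) = 47840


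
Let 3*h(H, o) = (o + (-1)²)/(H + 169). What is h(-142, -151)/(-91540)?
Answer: 5/247158 ≈ 2.0230e-5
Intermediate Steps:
h(H, o) = (1 + o)/(3*(169 + H)) (h(H, o) = ((o + (-1)²)/(H + 169))/3 = ((o + 1)/(169 + H))/3 = ((1 + o)/(169 + H))/3 = (1 + o)/(3*(169 + H)))
h(-142, -151)/(-91540) = ((1 - 151)/(3*(169 - 142)))/(-91540) = ((⅓)*(-150)/27)*(-1/91540) = ((⅓)*(1/27)*(-150))*(-1/91540) = -50/27*(-1/91540) = 5/247158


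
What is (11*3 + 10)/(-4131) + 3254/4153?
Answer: 13263695/17156043 ≈ 0.77312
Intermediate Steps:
(11*3 + 10)/(-4131) + 3254/4153 = (33 + 10)*(-1/4131) + 3254*(1/4153) = 43*(-1/4131) + 3254/4153 = -43/4131 + 3254/4153 = 13263695/17156043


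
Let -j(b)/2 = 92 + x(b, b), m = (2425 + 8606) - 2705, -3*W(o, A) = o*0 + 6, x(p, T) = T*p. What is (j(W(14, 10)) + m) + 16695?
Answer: 24829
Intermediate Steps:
W(o, A) = -2 (W(o, A) = -(o*0 + 6)/3 = -(0 + 6)/3 = -⅓*6 = -2)
m = 8326 (m = 11031 - 2705 = 8326)
j(b) = -184 - 2*b² (j(b) = -2*(92 + b*b) = -2*(92 + b²) = -184 - 2*b²)
(j(W(14, 10)) + m) + 16695 = ((-184 - 2*(-2)²) + 8326) + 16695 = ((-184 - 2*4) + 8326) + 16695 = ((-184 - 8) + 8326) + 16695 = (-192 + 8326) + 16695 = 8134 + 16695 = 24829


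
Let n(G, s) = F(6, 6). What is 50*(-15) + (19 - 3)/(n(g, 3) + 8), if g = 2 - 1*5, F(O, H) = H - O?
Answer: -748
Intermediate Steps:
g = -3 (g = 2 - 5 = -3)
n(G, s) = 0 (n(G, s) = 6 - 1*6 = 6 - 6 = 0)
50*(-15) + (19 - 3)/(n(g, 3) + 8) = 50*(-15) + (19 - 3)/(0 + 8) = -750 + 16/8 = -750 + 16*(1/8) = -750 + 2 = -748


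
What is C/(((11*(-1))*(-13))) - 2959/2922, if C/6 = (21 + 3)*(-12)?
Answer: -5472353/417846 ≈ -13.097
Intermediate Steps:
C = -1728 (C = 6*((21 + 3)*(-12)) = 6*(24*(-12)) = 6*(-288) = -1728)
C/(((11*(-1))*(-13))) - 2959/2922 = -1728/((11*(-1))*(-13)) - 2959/2922 = -1728/((-11*(-13))) - 2959*1/2922 = -1728/143 - 2959/2922 = -5472353/417846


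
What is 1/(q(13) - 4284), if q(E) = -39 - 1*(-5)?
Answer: -1/4318 ≈ -0.00023159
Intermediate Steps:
q(E) = -34 (q(E) = -39 + 5 = -34)
1/(q(13) - 4284) = 1/(-34 - 4284) = 1/(-4318) = -1/4318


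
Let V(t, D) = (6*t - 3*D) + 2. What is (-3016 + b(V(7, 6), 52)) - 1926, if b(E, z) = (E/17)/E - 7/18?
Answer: -1512353/306 ≈ -4942.3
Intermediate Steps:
V(t, D) = 2 - 3*D + 6*t (V(t, D) = (-3*D + 6*t) + 2 = 2 - 3*D + 6*t)
b(E, z) = -101/306 (b(E, z) = (E*(1/17))/E - 7*1/18 = (E/17)/E - 7/18 = 1/17 - 7/18 = -101/306)
(-3016 + b(V(7, 6), 52)) - 1926 = (-3016 - 101/306) - 1926 = -922997/306 - 1926 = -1512353/306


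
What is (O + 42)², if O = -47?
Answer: 25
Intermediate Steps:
(O + 42)² = (-47 + 42)² = (-5)² = 25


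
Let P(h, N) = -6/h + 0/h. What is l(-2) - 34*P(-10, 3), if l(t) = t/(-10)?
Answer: -101/5 ≈ -20.200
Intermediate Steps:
l(t) = -t/10 (l(t) = t*(-⅒) = -t/10)
P(h, N) = -6/h (P(h, N) = -6/h + 0 = -6/h)
l(-2) - 34*P(-10, 3) = -⅒*(-2) - (-204)/(-10) = ⅕ - (-204)*(-1)/10 = ⅕ - 34*⅗ = ⅕ - 102/5 = -101/5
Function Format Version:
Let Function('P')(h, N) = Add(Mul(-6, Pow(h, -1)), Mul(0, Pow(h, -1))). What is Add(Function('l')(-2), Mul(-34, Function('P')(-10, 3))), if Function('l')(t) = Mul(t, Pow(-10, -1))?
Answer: Rational(-101, 5) ≈ -20.200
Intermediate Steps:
Function('l')(t) = Mul(Rational(-1, 10), t) (Function('l')(t) = Mul(t, Rational(-1, 10)) = Mul(Rational(-1, 10), t))
Function('P')(h, N) = Mul(-6, Pow(h, -1)) (Function('P')(h, N) = Add(Mul(-6, Pow(h, -1)), 0) = Mul(-6, Pow(h, -1)))
Add(Function('l')(-2), Mul(-34, Function('P')(-10, 3))) = Add(Mul(Rational(-1, 10), -2), Mul(-34, Mul(-6, Pow(-10, -1)))) = Add(Rational(1, 5), Mul(-34, Mul(-6, Rational(-1, 10)))) = Add(Rational(1, 5), Mul(-34, Rational(3, 5))) = Add(Rational(1, 5), Rational(-102, 5)) = Rational(-101, 5)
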